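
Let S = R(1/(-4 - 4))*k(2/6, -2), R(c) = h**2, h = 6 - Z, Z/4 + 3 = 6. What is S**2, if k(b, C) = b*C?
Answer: 576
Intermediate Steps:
Z = 12 (Z = -12 + 4*6 = -12 + 24 = 12)
k(b, C) = C*b
h = -6 (h = 6 - 1*12 = 6 - 12 = -6)
R(c) = 36 (R(c) = (-6)**2 = 36)
S = -24 (S = 36*(-4/6) = 36*(-2*1/3) = 36*(-2/3) = -24)
S**2 = (-24)**2 = 576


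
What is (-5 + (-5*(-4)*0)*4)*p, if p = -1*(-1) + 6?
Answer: -35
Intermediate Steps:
p = 7 (p = 1 + 6 = 7)
(-5 + (-5*(-4)*0)*4)*p = (-5 + (-5*(-4)*0)*4)*7 = (-5 + (20*0)*4)*7 = (-5 + 0*4)*7 = (-5 + 0)*7 = -5*7 = -35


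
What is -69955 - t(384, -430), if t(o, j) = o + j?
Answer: -69909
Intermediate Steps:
t(o, j) = j + o
-69955 - t(384, -430) = -69955 - (-430 + 384) = -69955 - 1*(-46) = -69955 + 46 = -69909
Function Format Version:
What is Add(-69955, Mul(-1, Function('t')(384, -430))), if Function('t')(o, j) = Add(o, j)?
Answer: -69909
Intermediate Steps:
Function('t')(o, j) = Add(j, o)
Add(-69955, Mul(-1, Function('t')(384, -430))) = Add(-69955, Mul(-1, Add(-430, 384))) = Add(-69955, Mul(-1, -46)) = Add(-69955, 46) = -69909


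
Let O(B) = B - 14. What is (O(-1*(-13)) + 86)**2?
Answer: 7225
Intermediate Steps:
O(B) = -14 + B
(O(-1*(-13)) + 86)**2 = ((-14 - 1*(-13)) + 86)**2 = ((-14 + 13) + 86)**2 = (-1 + 86)**2 = 85**2 = 7225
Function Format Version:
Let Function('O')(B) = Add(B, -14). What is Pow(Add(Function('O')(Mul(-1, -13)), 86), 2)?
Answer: 7225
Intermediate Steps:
Function('O')(B) = Add(-14, B)
Pow(Add(Function('O')(Mul(-1, -13)), 86), 2) = Pow(Add(Add(-14, Mul(-1, -13)), 86), 2) = Pow(Add(Add(-14, 13), 86), 2) = Pow(Add(-1, 86), 2) = Pow(85, 2) = 7225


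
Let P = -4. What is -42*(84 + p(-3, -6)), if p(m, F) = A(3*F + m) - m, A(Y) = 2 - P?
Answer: -3906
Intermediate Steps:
A(Y) = 6 (A(Y) = 2 - 1*(-4) = 2 + 4 = 6)
p(m, F) = 6 - m
-42*(84 + p(-3, -6)) = -42*(84 + (6 - 1*(-3))) = -42*(84 + (6 + 3)) = -42*(84 + 9) = -42*93 = -3906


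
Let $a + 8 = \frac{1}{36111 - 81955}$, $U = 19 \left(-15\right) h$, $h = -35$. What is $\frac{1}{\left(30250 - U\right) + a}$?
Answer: $\frac{45844}{929120347} \approx 4.9341 \cdot 10^{-5}$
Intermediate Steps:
$U = 9975$ ($U = 19 \left(-15\right) \left(-35\right) = \left(-285\right) \left(-35\right) = 9975$)
$a = - \frac{366753}{45844}$ ($a = -8 + \frac{1}{36111 - 81955} = -8 + \frac{1}{-45844} = -8 - \frac{1}{45844} = - \frac{366753}{45844} \approx -8.0$)
$\frac{1}{\left(30250 - U\right) + a} = \frac{1}{\left(30250 - 9975\right) - \frac{366753}{45844}} = \frac{1}{20275 - \frac{366753}{45844}} = \frac{1}{\frac{929120347}{45844}} = \frac{45844}{929120347}$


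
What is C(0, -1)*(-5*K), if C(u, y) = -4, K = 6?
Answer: 120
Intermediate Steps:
C(0, -1)*(-5*K) = -(-20)*6 = -4*(-30) = 120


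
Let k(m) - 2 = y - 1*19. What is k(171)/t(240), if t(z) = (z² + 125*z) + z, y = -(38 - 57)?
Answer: 1/43920 ≈ 2.2769e-5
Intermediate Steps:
y = 19 (y = -1*(-19) = 19)
k(m) = 2 (k(m) = 2 + (19 - 1*19) = 2 + (19 - 19) = 2 + 0 = 2)
t(z) = z² + 126*z
k(171)/t(240) = 2/((240*(126 + 240))) = 2/((240*366)) = 2/87840 = 2*(1/87840) = 1/43920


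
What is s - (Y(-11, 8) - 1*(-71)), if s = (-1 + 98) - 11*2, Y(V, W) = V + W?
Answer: 7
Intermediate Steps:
s = 75 (s = 97 - 22 = 75)
s - (Y(-11, 8) - 1*(-71)) = 75 - ((-11 + 8) - 1*(-71)) = 75 - (-3 + 71) = 75 - 1*68 = 75 - 68 = 7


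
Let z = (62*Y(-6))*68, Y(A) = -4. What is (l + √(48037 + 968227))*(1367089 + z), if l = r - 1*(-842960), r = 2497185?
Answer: 4509947282625 + 2700450*√254066 ≈ 4.5113e+12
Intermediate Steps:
z = -16864 (z = (62*(-4))*68 = -248*68 = -16864)
l = 3340145 (l = 2497185 - 1*(-842960) = 2497185 + 842960 = 3340145)
(l + √(48037 + 968227))*(1367089 + z) = (3340145 + √(48037 + 968227))*(1367089 - 16864) = (3340145 + √1016264)*1350225 = (3340145 + 2*√254066)*1350225 = 4509947282625 + 2700450*√254066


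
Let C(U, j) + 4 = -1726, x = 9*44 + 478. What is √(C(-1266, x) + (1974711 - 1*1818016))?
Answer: √154965 ≈ 393.66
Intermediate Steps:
x = 874 (x = 396 + 478 = 874)
C(U, j) = -1730 (C(U, j) = -4 - 1726 = -1730)
√(C(-1266, x) + (1974711 - 1*1818016)) = √(-1730 + (1974711 - 1*1818016)) = √(-1730 + (1974711 - 1818016)) = √(-1730 + 156695) = √154965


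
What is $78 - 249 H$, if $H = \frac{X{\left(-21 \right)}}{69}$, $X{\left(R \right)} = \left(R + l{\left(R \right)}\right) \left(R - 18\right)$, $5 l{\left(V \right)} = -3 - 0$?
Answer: $- \frac{340626}{115} \approx -2962.0$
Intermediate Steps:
$l{\left(V \right)} = - \frac{3}{5}$ ($l{\left(V \right)} = \frac{-3 - 0}{5} = \frac{-3 + 0}{5} = \frac{1}{5} \left(-3\right) = - \frac{3}{5}$)
$X{\left(R \right)} = \left(-18 + R\right) \left(- \frac{3}{5} + R\right)$ ($X{\left(R \right)} = \left(R - \frac{3}{5}\right) \left(R - 18\right) = \left(- \frac{3}{5} + R\right) \left(-18 + R\right) = \left(-18 + R\right) \left(- \frac{3}{5} + R\right)$)
$H = \frac{1404}{115}$ ($H = \frac{\frac{54}{5} + \left(-21\right)^{2} - - \frac{1953}{5}}{69} = \left(\frac{54}{5} + 441 + \frac{1953}{5}\right) \frac{1}{69} = \frac{4212}{5} \cdot \frac{1}{69} = \frac{1404}{115} \approx 12.209$)
$78 - 249 H = 78 - \frac{349596}{115} = - \frac{340626}{115}$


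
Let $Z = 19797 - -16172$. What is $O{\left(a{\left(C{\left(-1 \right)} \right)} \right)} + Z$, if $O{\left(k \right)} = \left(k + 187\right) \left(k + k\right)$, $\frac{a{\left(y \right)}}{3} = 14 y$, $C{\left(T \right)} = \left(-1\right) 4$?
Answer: $29585$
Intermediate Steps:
$C{\left(T \right)} = -4$
$a{\left(y \right)} = 42 y$ ($a{\left(y \right)} = 3 \cdot 14 y = 42 y$)
$Z = 35969$ ($Z = 19797 + 16172 = 35969$)
$O{\left(k \right)} = 2 k \left(187 + k\right)$ ($O{\left(k \right)} = \left(187 + k\right) 2 k = 2 k \left(187 + k\right)$)
$O{\left(a{\left(C{\left(-1 \right)} \right)} \right)} + Z = 2 \cdot 42 \left(-4\right) \left(187 + 42 \left(-4\right)\right) + 35969 = 2 \left(-168\right) \left(187 - 168\right) + 35969 = 2 \left(-168\right) 19 + 35969 = -6384 + 35969 = 29585$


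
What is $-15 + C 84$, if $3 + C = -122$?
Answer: $-10515$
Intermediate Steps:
$C = -125$ ($C = -3 - 122 = -125$)
$-15 + C 84 = -15 - 10500 = -10515$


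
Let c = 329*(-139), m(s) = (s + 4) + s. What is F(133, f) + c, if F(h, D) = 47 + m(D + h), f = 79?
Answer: -45256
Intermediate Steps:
m(s) = 4 + 2*s (m(s) = (4 + s) + s = 4 + 2*s)
F(h, D) = 51 + 2*D + 2*h (F(h, D) = 47 + (4 + 2*(D + h)) = 47 + (4 + (2*D + 2*h)) = 47 + (4 + 2*D + 2*h) = 51 + 2*D + 2*h)
c = -45731
F(133, f) + c = (51 + 2*79 + 2*133) - 45731 = (51 + 158 + 266) - 45731 = 475 - 45731 = -45256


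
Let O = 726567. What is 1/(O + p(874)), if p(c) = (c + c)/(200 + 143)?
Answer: 343/249214229 ≈ 1.3763e-6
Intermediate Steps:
p(c) = 2*c/343 (p(c) = (2*c)/343 = (2*c)*(1/343) = 2*c/343)
1/(O + p(874)) = 1/(726567 + (2/343)*874) = 1/(726567 + 1748/343) = 1/(249214229/343) = 343/249214229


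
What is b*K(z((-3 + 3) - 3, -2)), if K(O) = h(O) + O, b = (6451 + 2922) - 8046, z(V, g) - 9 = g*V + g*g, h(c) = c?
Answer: 50426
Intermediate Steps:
z(V, g) = 9 + g² + V*g (z(V, g) = 9 + (g*V + g*g) = 9 + (V*g + g²) = 9 + (g² + V*g) = 9 + g² + V*g)
b = 1327 (b = 9373 - 8046 = 1327)
K(O) = 2*O (K(O) = O + O = 2*O)
b*K(z((-3 + 3) - 3, -2)) = 1327*(2*(9 + (-2)² + ((-3 + 3) - 3)*(-2))) = 1327*(2*(9 + 4 + (0 - 3)*(-2))) = 1327*(2*(9 + 4 - 3*(-2))) = 1327*(2*(9 + 4 + 6)) = 1327*(2*19) = 1327*38 = 50426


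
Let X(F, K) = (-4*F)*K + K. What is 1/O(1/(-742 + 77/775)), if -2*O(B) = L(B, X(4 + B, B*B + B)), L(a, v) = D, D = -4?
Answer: 1/2 ≈ 0.50000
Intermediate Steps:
X(F, K) = K - 4*F*K (X(F, K) = -4*F*K + K = K - 4*F*K)
L(a, v) = -4
O(B) = 2 (O(B) = -1/2*(-4) = 2)
1/O(1/(-742 + 77/775)) = 1/2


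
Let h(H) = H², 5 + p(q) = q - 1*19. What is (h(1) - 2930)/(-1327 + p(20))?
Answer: 2929/1331 ≈ 2.2006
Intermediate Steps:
p(q) = -24 + q (p(q) = -5 + (q - 1*19) = -5 + (q - 19) = -5 + (-19 + q) = -24 + q)
(h(1) - 2930)/(-1327 + p(20)) = (1² - 2930)/(-1327 + (-24 + 20)) = (1 - 2930)/(-1327 - 4) = -2929/(-1331) = -2929*(-1/1331) = 2929/1331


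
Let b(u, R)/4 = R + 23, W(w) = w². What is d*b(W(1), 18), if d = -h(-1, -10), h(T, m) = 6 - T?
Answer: -1148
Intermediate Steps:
b(u, R) = 92 + 4*R (b(u, R) = 4*(R + 23) = 4*(23 + R) = 92 + 4*R)
d = -7 (d = -(6 - 1*(-1)) = -(6 + 1) = -1*7 = -7)
d*b(W(1), 18) = -7*(92 + 4*18) = -7*(92 + 72) = -7*164 = -1148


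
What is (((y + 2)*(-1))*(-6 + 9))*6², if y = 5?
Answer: -756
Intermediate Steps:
(((y + 2)*(-1))*(-6 + 9))*6² = (((5 + 2)*(-1))*(-6 + 9))*6² = ((7*(-1))*3)*36 = -7*3*36 = -21*36 = -756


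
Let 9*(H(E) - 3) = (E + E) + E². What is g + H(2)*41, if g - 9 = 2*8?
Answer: 1660/9 ≈ 184.44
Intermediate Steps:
H(E) = 3 + E²/9 + 2*E/9 (H(E) = 3 + ((E + E) + E²)/9 = 3 + (2*E + E²)/9 = 3 + (E² + 2*E)/9 = 3 + (E²/9 + 2*E/9) = 3 + E²/9 + 2*E/9)
g = 25 (g = 9 + 2*8 = 9 + 16 = 25)
g + H(2)*41 = 25 + (3 + (⅑)*2² + (2/9)*2)*41 = 25 + (3 + (⅑)*4 + 4/9)*41 = 25 + (3 + 4/9 + 4/9)*41 = 25 + (35/9)*41 = 25 + 1435/9 = 1660/9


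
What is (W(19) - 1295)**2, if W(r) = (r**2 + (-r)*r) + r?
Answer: 1628176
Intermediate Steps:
W(r) = r (W(r) = (r**2 - r**2) + r = 0 + r = r)
(W(19) - 1295)**2 = (19 - 1295)**2 = (-1276)**2 = 1628176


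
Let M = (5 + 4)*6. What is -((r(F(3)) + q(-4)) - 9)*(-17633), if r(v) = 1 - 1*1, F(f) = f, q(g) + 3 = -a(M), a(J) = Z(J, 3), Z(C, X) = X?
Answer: -264495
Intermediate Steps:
M = 54 (M = 9*6 = 54)
a(J) = 3
q(g) = -6 (q(g) = -3 - 1*3 = -3 - 3 = -6)
r(v) = 0 (r(v) = 1 - 1 = 0)
-((r(F(3)) + q(-4)) - 9)*(-17633) = -((0 - 6) - 9)*(-17633) = -(-6 - 9)*(-17633) = -1*(-15)*(-17633) = 15*(-17633) = -264495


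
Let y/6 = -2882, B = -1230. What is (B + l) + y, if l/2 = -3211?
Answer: -24944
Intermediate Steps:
l = -6422 (l = 2*(-3211) = -6422)
y = -17292 (y = 6*(-2882) = -17292)
(B + l) + y = (-1230 - 6422) - 17292 = -7652 - 17292 = -24944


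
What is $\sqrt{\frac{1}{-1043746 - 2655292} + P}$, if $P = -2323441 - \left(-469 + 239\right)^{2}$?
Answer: $\frac{i \sqrt{23751054633209218}}{99974} \approx 1541.5 i$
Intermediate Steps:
$P = -2376341$ ($P = -2323441 - \left(-230\right)^{2} = -2323441 - 52900 = -2376341$)
$\sqrt{\frac{1}{-1043746 - 2655292} + P} = \sqrt{\frac{1}{-1043746 - 2655292} - 2376341} = \sqrt{\frac{1}{-3699038} - 2376341} = \sqrt{- \frac{1}{3699038} - 2376341} = \sqrt{- \frac{8790175659959}{3699038}} = \frac{i \sqrt{23751054633209218}}{99974}$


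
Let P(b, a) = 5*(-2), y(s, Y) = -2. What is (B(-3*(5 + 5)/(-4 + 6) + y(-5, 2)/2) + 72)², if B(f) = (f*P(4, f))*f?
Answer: 6190144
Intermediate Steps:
P(b, a) = -10
B(f) = -10*f² (B(f) = (f*(-10))*f = (-10*f)*f = -10*f²)
(B(-3*(5 + 5)/(-4 + 6) + y(-5, 2)/2) + 72)² = (-10*(-3*(5 + 5)/(-4 + 6) - 2/2)² + 72)² = (-10*(-3/(2/10) - 2*½)² + 72)² = (-10*(-3/(2*(⅒)) - 1)² + 72)² = (-10*(-3/⅕ - 1)² + 72)² = (-10*(-3*5 - 1)² + 72)² = (-10*(-15 - 1)² + 72)² = (-10*(-16)² + 72)² = (-10*256 + 72)² = (-2560 + 72)² = (-2488)² = 6190144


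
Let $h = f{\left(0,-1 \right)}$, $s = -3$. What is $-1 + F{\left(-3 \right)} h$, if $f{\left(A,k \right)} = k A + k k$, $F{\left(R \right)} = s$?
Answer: $-4$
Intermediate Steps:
$F{\left(R \right)} = -3$
$f{\left(A,k \right)} = k^{2} + A k$ ($f{\left(A,k \right)} = A k + k^{2} = k^{2} + A k$)
$h = 1$ ($h = - (0 - 1) = \left(-1\right) \left(-1\right) = 1$)
$-1 + F{\left(-3 \right)} h = -1 - 3 = -4$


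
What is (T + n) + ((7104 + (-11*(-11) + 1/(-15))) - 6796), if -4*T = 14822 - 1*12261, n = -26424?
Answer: -1598119/60 ≈ -26635.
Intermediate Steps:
T = -2561/4 (T = -(14822 - 1*12261)/4 = -(14822 - 12261)/4 = -1/4*2561 = -2561/4 ≈ -640.25)
(T + n) + ((7104 + (-11*(-11) + 1/(-15))) - 6796) = (-2561/4 - 26424) + ((7104 + (-11*(-11) + 1/(-15))) - 6796) = -108257/4 + ((7104 + (121 - 1/15)) - 6796) = -108257/4 + ((7104 + 1814/15) - 6796) = -108257/4 + (108374/15 - 6796) = -108257/4 + 6434/15 = -1598119/60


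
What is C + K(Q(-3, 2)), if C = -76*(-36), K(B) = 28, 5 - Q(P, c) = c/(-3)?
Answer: 2764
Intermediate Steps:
Q(P, c) = 5 + c/3 (Q(P, c) = 5 - c/(-3) = 5 - c*(-1)/3 = 5 - (-1)*c/3 = 5 + c/3)
C = 2736
C + K(Q(-3, 2)) = 2736 + 28 = 2764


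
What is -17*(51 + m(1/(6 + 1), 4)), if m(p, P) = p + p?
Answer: -6103/7 ≈ -871.86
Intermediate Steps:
m(p, P) = 2*p
-17*(51 + m(1/(6 + 1), 4)) = -17*(51 + 2/(6 + 1)) = -17*(51 + 2/7) = -17*359/7 = -6103/7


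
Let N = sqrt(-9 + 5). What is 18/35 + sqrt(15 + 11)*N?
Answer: 18/35 + 2*I*sqrt(26) ≈ 0.51429 + 10.198*I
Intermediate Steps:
N = 2*I (N = sqrt(-4) = 2*I ≈ 2.0*I)
18/35 + sqrt(15 + 11)*N = 18/35 + sqrt(15 + 11)*(2*I) = 18*(1/35) + sqrt(26)*(2*I) = 18/35 + 2*I*sqrt(26)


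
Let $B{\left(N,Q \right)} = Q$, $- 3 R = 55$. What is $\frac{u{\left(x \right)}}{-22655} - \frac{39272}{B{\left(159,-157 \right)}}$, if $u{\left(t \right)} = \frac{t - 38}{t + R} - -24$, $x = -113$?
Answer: $\frac{350543065327}{1401392990} \approx 250.14$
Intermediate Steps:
$R = - \frac{55}{3}$ ($R = \left(- \frac{1}{3}\right) 55 = - \frac{55}{3} \approx -18.333$)
$u{\left(t \right)} = 24 + \frac{-38 + t}{- \frac{55}{3} + t}$ ($u{\left(t \right)} = \frac{t - 38}{t - \frac{55}{3}} - -24 = \frac{-38 + t}{- \frac{55}{3} + t} + 24 = 24 + \frac{-38 + t}{- \frac{55}{3} + t}$)
$\frac{u{\left(x \right)}}{-22655} - \frac{39272}{B{\left(159,-157 \right)}} = \frac{3 \frac{1}{-55 + 3 \left(-113\right)} \left(-478 + 25 \left(-113\right)\right)}{-22655} - \frac{39272}{-157} = \frac{3 \left(-478 - 2825\right)}{-55 - 339} \left(- \frac{1}{22655}\right) - - \frac{39272}{157} = 3 \frac{1}{-394} \left(-3303\right) \left(- \frac{1}{22655}\right) + \frac{39272}{157} = 3 \left(- \frac{1}{394}\right) \left(-3303\right) \left(- \frac{1}{22655}\right) + \frac{39272}{157} = \frac{9909}{394} \left(- \frac{1}{22655}\right) + \frac{39272}{157} = - \frac{9909}{8926070} + \frac{39272}{157} = \frac{350543065327}{1401392990}$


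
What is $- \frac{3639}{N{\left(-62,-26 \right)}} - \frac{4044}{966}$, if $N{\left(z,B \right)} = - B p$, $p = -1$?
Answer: $\frac{568355}{4186} \approx 135.78$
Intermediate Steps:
$N{\left(z,B \right)} = B$ ($N{\left(z,B \right)} = - B \left(-1\right) = B$)
$- \frac{3639}{N{\left(-62,-26 \right)}} - \frac{4044}{966} = - \frac{3639}{-26} - \frac{4044}{966} = \left(-3639\right) \left(- \frac{1}{26}\right) - \frac{674}{161} = \frac{3639}{26} - \frac{674}{161} = \frac{568355}{4186}$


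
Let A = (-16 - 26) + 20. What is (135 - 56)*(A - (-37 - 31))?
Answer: 3634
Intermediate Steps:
A = -22 (A = -42 + 20 = -22)
(135 - 56)*(A - (-37 - 31)) = (135 - 56)*(-22 - (-37 - 31)) = 79*(-22 - 1*(-68)) = 79*(-22 + 68) = 79*46 = 3634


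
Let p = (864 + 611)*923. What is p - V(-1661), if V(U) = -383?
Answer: 1361808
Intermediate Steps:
p = 1361425 (p = 1475*923 = 1361425)
p - V(-1661) = 1361425 - 1*(-383) = 1361425 + 383 = 1361808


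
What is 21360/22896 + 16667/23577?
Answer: 6147308/3748743 ≈ 1.6398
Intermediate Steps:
21360/22896 + 16667/23577 = 21360*(1/22896) + 16667*(1/23577) = 445/477 + 16667/23577 = 6147308/3748743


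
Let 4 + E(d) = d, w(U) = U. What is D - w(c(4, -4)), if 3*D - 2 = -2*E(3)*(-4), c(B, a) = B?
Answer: -6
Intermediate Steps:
E(d) = -4 + d
D = -2 (D = ⅔ + (-2*(-4 + 3)*(-4))/3 = ⅔ + (-2*(-1)*(-4))/3 = ⅔ + (2*(-4))/3 = ⅔ + (⅓)*(-8) = ⅔ - 8/3 = -2)
D - w(c(4, -4)) = -2 - 1*4 = -2 - 4 = -6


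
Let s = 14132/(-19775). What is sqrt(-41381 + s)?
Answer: 3*I*sqrt(71921534993)/3955 ≈ 203.43*I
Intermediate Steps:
s = -14132/19775 (s = 14132*(-1/19775) = -14132/19775 ≈ -0.71464)
sqrt(-41381 + s) = sqrt(-41381 - 14132/19775) = sqrt(-818323407/19775) = 3*I*sqrt(71921534993)/3955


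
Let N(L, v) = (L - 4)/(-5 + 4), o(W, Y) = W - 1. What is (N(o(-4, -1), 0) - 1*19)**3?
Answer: -1000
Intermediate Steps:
o(W, Y) = -1 + W
N(L, v) = 4 - L (N(L, v) = (-4 + L)/(-1) = (-4 + L)*(-1) = 4 - L)
(N(o(-4, -1), 0) - 1*19)**3 = ((4 - (-1 - 4)) - 1*19)**3 = ((4 - 1*(-5)) - 19)**3 = ((4 + 5) - 19)**3 = (9 - 19)**3 = (-10)**3 = -1000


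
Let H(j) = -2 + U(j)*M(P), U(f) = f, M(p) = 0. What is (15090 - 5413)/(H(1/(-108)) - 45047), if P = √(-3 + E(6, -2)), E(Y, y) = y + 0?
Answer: -9677/45049 ≈ -0.21481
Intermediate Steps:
E(Y, y) = y
P = I*√5 (P = √(-3 - 2) = √(-5) = I*√5 ≈ 2.2361*I)
H(j) = -2 (H(j) = -2 + j*0 = -2 + 0 = -2)
(15090 - 5413)/(H(1/(-108)) - 45047) = (15090 - 5413)/(-2 - 45047) = 9677/(-45049) = 9677*(-1/45049) = -9677/45049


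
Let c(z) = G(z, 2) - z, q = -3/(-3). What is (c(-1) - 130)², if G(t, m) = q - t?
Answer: 16129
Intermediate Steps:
q = 1 (q = -3*(-⅓) = 1)
G(t, m) = 1 - t
c(z) = 1 - 2*z (c(z) = (1 - z) - z = 1 - 2*z)
(c(-1) - 130)² = ((1 - 2*(-1)) - 130)² = ((1 + 2) - 130)² = (3 - 130)² = (-127)² = 16129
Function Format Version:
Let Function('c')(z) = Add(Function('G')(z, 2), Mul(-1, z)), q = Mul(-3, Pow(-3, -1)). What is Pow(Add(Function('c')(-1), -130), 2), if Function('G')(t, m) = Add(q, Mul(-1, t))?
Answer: 16129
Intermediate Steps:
q = 1 (q = Mul(-3, Rational(-1, 3)) = 1)
Function('G')(t, m) = Add(1, Mul(-1, t))
Function('c')(z) = Add(1, Mul(-2, z)) (Function('c')(z) = Add(Add(1, Mul(-1, z)), Mul(-1, z)) = Add(1, Mul(-2, z)))
Pow(Add(Function('c')(-1), -130), 2) = Pow(Add(Add(1, Mul(-2, -1)), -130), 2) = Pow(Add(Add(1, 2), -130), 2) = Pow(Add(3, -130), 2) = Pow(-127, 2) = 16129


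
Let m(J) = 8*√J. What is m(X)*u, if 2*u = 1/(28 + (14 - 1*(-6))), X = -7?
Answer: I*√7/12 ≈ 0.22048*I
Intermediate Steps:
u = 1/96 (u = 1/(2*(28 + (14 - 1*(-6)))) = 1/(2*(28 + (14 + 6))) = 1/(2*(28 + 20)) = (½)/48 = (½)*(1/48) = 1/96 ≈ 0.010417)
m(X)*u = (8*√(-7))*(1/96) = (8*(I*√7))*(1/96) = (8*I*√7)*(1/96) = I*√7/12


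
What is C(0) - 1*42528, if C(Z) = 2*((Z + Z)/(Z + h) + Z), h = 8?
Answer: -42528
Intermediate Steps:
C(Z) = 2*Z + 4*Z/(8 + Z) (C(Z) = 2*((Z + Z)/(Z + 8) + Z) = 2*((2*Z)/(8 + Z) + Z) = 2*(2*Z/(8 + Z) + Z) = 2*(Z + 2*Z/(8 + Z)) = 2*Z + 4*Z/(8 + Z))
C(0) - 1*42528 = 2*0*(10 + 0)/(8 + 0) - 1*42528 = 2*0*10/8 - 42528 = 2*0*(⅛)*10 - 42528 = 0 - 42528 = -42528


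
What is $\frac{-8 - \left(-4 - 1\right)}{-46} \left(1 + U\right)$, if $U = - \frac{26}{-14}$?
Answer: $\frac{30}{161} \approx 0.18634$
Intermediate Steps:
$U = \frac{13}{7}$ ($U = \left(-26\right) \left(- \frac{1}{14}\right) = \frac{13}{7} \approx 1.8571$)
$\frac{-8 - \left(-4 - 1\right)}{-46} \left(1 + U\right) = \frac{-8 - \left(-4 - 1\right)}{-46} \left(1 + \frac{13}{7}\right) = \left(-8 - \left(-4 - 1\right)\right) \left(- \frac{1}{46}\right) \frac{20}{7} = \left(-8 - -5\right) \left(- \frac{1}{46}\right) \frac{20}{7} = \left(-8 + 5\right) \left(- \frac{1}{46}\right) \frac{20}{7} = \left(-3\right) \left(- \frac{1}{46}\right) \frac{20}{7} = \frac{3}{46} \cdot \frac{20}{7} = \frac{30}{161}$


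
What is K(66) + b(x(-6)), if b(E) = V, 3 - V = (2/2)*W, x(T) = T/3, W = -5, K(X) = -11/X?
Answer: 47/6 ≈ 7.8333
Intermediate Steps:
x(T) = T/3 (x(T) = T*(1/3) = T/3)
V = 8 (V = 3 - 2/2*(-5) = 3 - (1/2)*2*(-5) = 3 - (-5) = 3 - 1*(-5) = 3 + 5 = 8)
b(E) = 8
K(66) + b(x(-6)) = -11/66 + 8 = -11*1/66 + 8 = -1/6 + 8 = 47/6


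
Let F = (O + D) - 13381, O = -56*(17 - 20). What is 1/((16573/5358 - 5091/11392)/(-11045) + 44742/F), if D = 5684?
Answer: -2537907021306240/15082429798587571 ≈ -0.16827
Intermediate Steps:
O = 168 (O = -56*(-3) = 168)
F = -7529 (F = (168 + 5684) - 13381 = 5852 - 13381 = -7529)
1/((16573/5358 - 5091/11392)/(-11045) + 44742/F) = 1/((16573/5358 - 5091/11392)/(-11045) + 44742/(-7529)) = 1/((16573*(1/5358) - 5091*1/11392)*(-1/11045) + 44742*(-1/7529)) = 1/((16573/5358 - 5091/11392)*(-1/11045) - 44742/7529) = 1/((80761019/30519168)*(-1/11045) - 44742/7529) = 1/(-80761019/337084210560 - 44742/7529) = 1/(-15082429798587571/2537907021306240) = -2537907021306240/15082429798587571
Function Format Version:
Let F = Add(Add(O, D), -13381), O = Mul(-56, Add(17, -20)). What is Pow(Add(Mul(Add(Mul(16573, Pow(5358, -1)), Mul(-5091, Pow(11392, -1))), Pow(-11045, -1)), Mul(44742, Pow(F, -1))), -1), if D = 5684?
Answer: Rational(-2537907021306240, 15082429798587571) ≈ -0.16827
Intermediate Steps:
O = 168 (O = Mul(-56, -3) = 168)
F = -7529 (F = Add(Add(168, 5684), -13381) = Add(5852, -13381) = -7529)
Pow(Add(Mul(Add(Mul(16573, Pow(5358, -1)), Mul(-5091, Pow(11392, -1))), Pow(-11045, -1)), Mul(44742, Pow(F, -1))), -1) = Pow(Add(Mul(Add(Mul(16573, Pow(5358, -1)), Mul(-5091, Pow(11392, -1))), Pow(-11045, -1)), Mul(44742, Pow(-7529, -1))), -1) = Pow(Add(Mul(Add(Mul(16573, Rational(1, 5358)), Mul(-5091, Rational(1, 11392))), Rational(-1, 11045)), Mul(44742, Rational(-1, 7529))), -1) = Pow(Add(Mul(Add(Rational(16573, 5358), Rational(-5091, 11392)), Rational(-1, 11045)), Rational(-44742, 7529)), -1) = Pow(Add(Mul(Rational(80761019, 30519168), Rational(-1, 11045)), Rational(-44742, 7529)), -1) = Pow(Add(Rational(-80761019, 337084210560), Rational(-44742, 7529)), -1) = Pow(Rational(-15082429798587571, 2537907021306240), -1) = Rational(-2537907021306240, 15082429798587571)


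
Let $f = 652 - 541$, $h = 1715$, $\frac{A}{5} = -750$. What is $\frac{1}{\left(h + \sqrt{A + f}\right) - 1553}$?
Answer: $\frac{54}{9961} - \frac{i \sqrt{3639}}{29883} \approx 0.0054211 - 0.0020187 i$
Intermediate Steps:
$A = -3750$ ($A = 5 \left(-750\right) = -3750$)
$f = 111$ ($f = 652 - 541 = 111$)
$\frac{1}{\left(h + \sqrt{A + f}\right) - 1553} = \frac{1}{\left(1715 + \sqrt{-3750 + 111}\right) - 1553} = \frac{1}{\left(1715 + \sqrt{-3639}\right) - 1553} = \frac{1}{\left(1715 + i \sqrt{3639}\right) - 1553} = \frac{1}{162 + i \sqrt{3639}}$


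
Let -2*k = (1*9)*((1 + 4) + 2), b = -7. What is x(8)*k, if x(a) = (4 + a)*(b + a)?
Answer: -378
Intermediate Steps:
x(a) = (-7 + a)*(4 + a) (x(a) = (4 + a)*(-7 + a) = (-7 + a)*(4 + a))
k = -63/2 (k = -1*9*((1 + 4) + 2)/2 = -9*(5 + 2)/2 = -9*7/2 = -½*63 = -63/2 ≈ -31.500)
x(8)*k = (-28 + 8² - 3*8)*(-63/2) = (-28 + 64 - 24)*(-63/2) = 12*(-63/2) = -378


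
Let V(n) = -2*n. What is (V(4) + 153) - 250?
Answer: -105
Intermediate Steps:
(V(4) + 153) - 250 = (-2*4 + 153) - 250 = (-8 + 153) - 250 = 145 - 250 = -105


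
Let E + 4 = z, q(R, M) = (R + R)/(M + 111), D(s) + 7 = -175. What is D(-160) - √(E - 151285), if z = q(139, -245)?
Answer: -182 - 9*I*√8384514/67 ≈ -182.0 - 388.96*I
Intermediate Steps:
D(s) = -182 (D(s) = -7 - 175 = -182)
q(R, M) = 2*R/(111 + M) (q(R, M) = (2*R)/(111 + M) = 2*R/(111 + M))
z = -139/67 (z = 2*139/(111 - 245) = 2*139/(-134) = 2*139*(-1/134) = -139/67 ≈ -2.0746)
E = -407/67 (E = -4 - 139/67 = -407/67 ≈ -6.0746)
D(-160) - √(E - 151285) = -182 - √(-407/67 - 151285) = -182 - √(-10136502/67) = -182 - 9*I*√8384514/67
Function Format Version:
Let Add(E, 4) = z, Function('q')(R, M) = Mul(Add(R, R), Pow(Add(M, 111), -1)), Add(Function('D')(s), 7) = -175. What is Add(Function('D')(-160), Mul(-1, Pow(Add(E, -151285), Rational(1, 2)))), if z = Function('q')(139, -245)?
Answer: Add(-182, Mul(Rational(-9, 67), I, Pow(8384514, Rational(1, 2)))) ≈ Add(-182.00, Mul(-388.96, I))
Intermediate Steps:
Function('D')(s) = -182 (Function('D')(s) = Add(-7, -175) = -182)
Function('q')(R, M) = Mul(2, R, Pow(Add(111, M), -1)) (Function('q')(R, M) = Mul(Mul(2, R), Pow(Add(111, M), -1)) = Mul(2, R, Pow(Add(111, M), -1)))
z = Rational(-139, 67) (z = Mul(2, 139, Pow(Add(111, -245), -1)) = Mul(2, 139, Pow(-134, -1)) = Mul(2, 139, Rational(-1, 134)) = Rational(-139, 67) ≈ -2.0746)
E = Rational(-407, 67) (E = Add(-4, Rational(-139, 67)) = Rational(-407, 67) ≈ -6.0746)
Add(Function('D')(-160), Mul(-1, Pow(Add(E, -151285), Rational(1, 2)))) = Add(-182, Mul(-1, Pow(Add(Rational(-407, 67), -151285), Rational(1, 2)))) = Add(-182, Mul(-1, Pow(Rational(-10136502, 67), Rational(1, 2)))) = Add(-182, Mul(-1, Mul(Rational(9, 67), I, Pow(8384514, Rational(1, 2))))) = Add(-182, Mul(Rational(-9, 67), I, Pow(8384514, Rational(1, 2))))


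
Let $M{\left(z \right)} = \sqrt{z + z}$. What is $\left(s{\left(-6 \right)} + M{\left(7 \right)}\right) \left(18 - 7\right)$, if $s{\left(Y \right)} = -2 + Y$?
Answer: $-88 + 11 \sqrt{14} \approx -46.842$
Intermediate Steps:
$M{\left(z \right)} = \sqrt{2} \sqrt{z}$ ($M{\left(z \right)} = \sqrt{2 z} = \sqrt{2} \sqrt{z}$)
$\left(s{\left(-6 \right)} + M{\left(7 \right)}\right) \left(18 - 7\right) = \left(\left(-2 - 6\right) + \sqrt{2} \sqrt{7}\right) \left(18 - 7\right) = \left(-8 + \sqrt{14}\right) 11 = -88 + 11 \sqrt{14}$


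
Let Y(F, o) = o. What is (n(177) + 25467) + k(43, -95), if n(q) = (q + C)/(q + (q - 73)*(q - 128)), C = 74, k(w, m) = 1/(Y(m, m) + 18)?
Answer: 10340150861/406021 ≈ 25467.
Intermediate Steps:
k(w, m) = 1/(18 + m) (k(w, m) = 1/(m + 18) = 1/(18 + m))
n(q) = (74 + q)/(q + (-128 + q)*(-73 + q)) (n(q) = (q + 74)/(q + (q - 73)*(q - 128)) = (74 + q)/(q + (-73 + q)*(-128 + q)) = (74 + q)/(q + (-128 + q)*(-73 + q)))
(n(177) + 25467) + k(43, -95) = ((74 + 177)/(9344 + 177² - 200*177) + 25467) + 1/(18 - 95) = (251/(9344 + 31329 - 35400) + 25467) + 1/(-77) = (251/5273 + 25467) - 1/77 = 134287742/5273 - 1/77 = 10340150861/406021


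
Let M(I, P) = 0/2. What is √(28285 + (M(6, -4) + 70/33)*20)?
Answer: √30848565/33 ≈ 168.31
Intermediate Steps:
M(I, P) = 0 (M(I, P) = 0*(½) = 0)
√(28285 + (M(6, -4) + 70/33)*20) = √(28285 + (0 + 70/33)*20) = √(28285 + (70/33)*20) = √(28285 + 1400/33) = √(934805/33) = √30848565/33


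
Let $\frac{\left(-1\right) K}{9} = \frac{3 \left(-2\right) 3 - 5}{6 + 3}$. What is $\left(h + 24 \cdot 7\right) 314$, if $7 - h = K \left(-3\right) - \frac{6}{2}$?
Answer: $77558$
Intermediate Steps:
$K = 23$ ($K = - 9 \frac{3 \left(-2\right) 3 - 5}{6 + 3} = - 9 \frac{\left(-6\right) 3 - 5}{9} = - 9 \left(-18 - 5\right) \frac{1}{9} = - 9 \left(\left(-23\right) \frac{1}{9}\right) = \left(-9\right) \left(- \frac{23}{9}\right) = 23$)
$h = 79$ ($h = 7 - \left(23 \left(-3\right) - \frac{6}{2}\right) = 7 - \left(-69 - 3\right) = 7 - -72 = 7 + 72 = 79$)
$\left(h + 24 \cdot 7\right) 314 = \left(79 + 24 \cdot 7\right) 314 = \left(79 + 168\right) 314 = 247 \cdot 314 = 77558$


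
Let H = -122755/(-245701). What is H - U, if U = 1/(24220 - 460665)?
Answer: 53576051676/107234972945 ≈ 0.49961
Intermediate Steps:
H = 122755/245701 (H = -122755*(-1/245701) = 122755/245701 ≈ 0.49961)
U = -1/436445 (U = 1/(-436445) = -1/436445 ≈ -2.2912e-6)
H - U = 122755/245701 - 1*(-1/436445) = 122755/245701 + 1/436445 = 53576051676/107234972945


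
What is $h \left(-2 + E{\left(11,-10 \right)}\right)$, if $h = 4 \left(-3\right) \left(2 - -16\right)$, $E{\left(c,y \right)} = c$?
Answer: $-1944$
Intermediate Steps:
$h = -216$ ($h = - 12 \left(2 + 16\right) = \left(-12\right) 18 = -216$)
$h \left(-2 + E{\left(11,-10 \right)}\right) = - 216 \left(-2 + 11\right) = \left(-216\right) 9 = -1944$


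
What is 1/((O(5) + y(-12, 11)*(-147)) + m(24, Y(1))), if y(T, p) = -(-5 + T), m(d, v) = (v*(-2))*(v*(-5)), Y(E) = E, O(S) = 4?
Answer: -1/2485 ≈ -0.00040241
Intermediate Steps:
m(d, v) = 10*v² (m(d, v) = (-2*v)*(-5*v) = 10*v²)
y(T, p) = 5 - T
1/((O(5) + y(-12, 11)*(-147)) + m(24, Y(1))) = 1/((4 + (5 - 1*(-12))*(-147)) + 10*1²) = 1/((4 + (5 + 12)*(-147)) + 10*1) = 1/((4 + 17*(-147)) + 10) = 1/((4 - 2499) + 10) = 1/(-2495 + 10) = 1/(-2485) = -1/2485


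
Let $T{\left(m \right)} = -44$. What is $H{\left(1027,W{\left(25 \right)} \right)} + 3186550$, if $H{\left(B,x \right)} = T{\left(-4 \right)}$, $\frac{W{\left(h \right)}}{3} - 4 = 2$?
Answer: $3186506$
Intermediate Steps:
$W{\left(h \right)} = 18$ ($W{\left(h \right)} = 12 + 3 \cdot 2 = 12 + 6 = 18$)
$H{\left(B,x \right)} = -44$
$H{\left(1027,W{\left(25 \right)} \right)} + 3186550 = -44 + 3186550 = 3186506$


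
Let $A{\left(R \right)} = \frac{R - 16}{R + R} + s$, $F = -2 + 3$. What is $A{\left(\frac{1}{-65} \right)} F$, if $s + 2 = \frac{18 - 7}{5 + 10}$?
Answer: $\frac{15577}{30} \approx 519.23$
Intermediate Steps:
$s = - \frac{19}{15}$ ($s = -2 + \frac{18 - 7}{5 + 10} = -2 + \frac{11}{15} = - \frac{19}{15} \approx -1.2667$)
$F = 1$
$A{\left(R \right)} = - \frac{19}{15} + \frac{-16 + R}{2 R}$ ($A{\left(R \right)} = \frac{R - 16}{R + R} - \frac{19}{15} = \frac{-16 + R}{2 R} - \frac{19}{15} = - \frac{19}{15} + \frac{-16 + R}{2 R}$)
$A{\left(\frac{1}{-65} \right)} F = \left(- \frac{23}{30} - \frac{8}{\frac{1}{-65}}\right) 1 = \left(- \frac{23}{30} - \frac{8}{- \frac{1}{65}}\right) 1 = \left(- \frac{23}{30} - -520\right) 1 = \left(- \frac{23}{30} + 520\right) 1 = \frac{15577}{30} \cdot 1 = \frac{15577}{30}$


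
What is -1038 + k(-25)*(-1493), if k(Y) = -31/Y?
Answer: -72233/25 ≈ -2889.3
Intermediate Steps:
-1038 + k(-25)*(-1493) = -1038 - 31/(-25)*(-1493) = -1038 - 31*(-1/25)*(-1493) = -1038 + (31/25)*(-1493) = -1038 - 46283/25 = -72233/25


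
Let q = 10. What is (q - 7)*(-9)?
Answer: -27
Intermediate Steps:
(q - 7)*(-9) = (10 - 7)*(-9) = 3*(-9) = -27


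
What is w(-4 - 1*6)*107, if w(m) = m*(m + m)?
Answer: 21400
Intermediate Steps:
w(m) = 2*m**2 (w(m) = m*(2*m) = 2*m**2)
w(-4 - 1*6)*107 = (2*(-4 - 1*6)**2)*107 = (2*(-4 - 6)**2)*107 = (2*(-10)**2)*107 = (2*100)*107 = 200*107 = 21400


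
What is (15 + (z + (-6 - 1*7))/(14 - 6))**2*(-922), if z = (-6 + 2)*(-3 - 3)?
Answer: -7911221/32 ≈ -2.4723e+5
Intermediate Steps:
z = 24 (z = -4*(-6) = 24)
(15 + (z + (-6 - 1*7))/(14 - 6))**2*(-922) = (15 + (24 + (-6 - 1*7))/(14 - 6))**2*(-922) = (15 + (24 + (-6 - 7))/8)**2*(-922) = (15 + (24 - 13)*(1/8))**2*(-922) = (15 + 11*(1/8))**2*(-922) = (15 + 11/8)**2*(-922) = (131/8)**2*(-922) = (17161/64)*(-922) = -7911221/32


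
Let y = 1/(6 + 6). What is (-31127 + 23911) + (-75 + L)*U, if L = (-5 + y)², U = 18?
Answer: -65047/8 ≈ -8130.9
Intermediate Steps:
y = 1/12 ≈ 0.083333
L = 3481/144 (L = (-5 + 1/12)² = (-59/12)² = 3481/144 ≈ 24.174)
(-31127 + 23911) + (-75 + L)*U = (-31127 + 23911) + (-75 + 3481/144)*18 = -7216 - 7319/144*18 = -7216 - 7319/8 = -65047/8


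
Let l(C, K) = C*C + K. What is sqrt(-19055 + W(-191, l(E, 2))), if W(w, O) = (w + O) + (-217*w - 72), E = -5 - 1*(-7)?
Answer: sqrt(22135) ≈ 148.78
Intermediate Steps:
E = 2 (E = -5 + 7 = 2)
l(C, K) = K + C**2 (l(C, K) = C**2 + K = K + C**2)
W(w, O) = -72 + O - 216*w (W(w, O) = (O + w) + (-72 - 217*w) = -72 + O - 216*w)
sqrt(-19055 + W(-191, l(E, 2))) = sqrt(-19055 + (-72 + (2 + 2**2) - 216*(-191))) = sqrt(-19055 + (-72 + (2 + 4) + 41256)) = sqrt(-19055 + (-72 + 6 + 41256)) = sqrt(-19055 + 41190) = sqrt(22135)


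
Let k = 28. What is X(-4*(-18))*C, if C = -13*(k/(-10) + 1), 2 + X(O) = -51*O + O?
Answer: -421434/5 ≈ -84287.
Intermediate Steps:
X(O) = -2 - 50*O (X(O) = -2 + (-51*O + O) = -2 - 50*O)
C = 117/5 (C = -13*(28/(-10) + 1) = -13*(28*(-⅒) + 1) = -13*(-14/5 + 1) = -13*(-9/5) = 117/5 ≈ 23.400)
X(-4*(-18))*C = (-2 - (-200)*(-18))*(117/5) = (-2 - 50*72)*(117/5) = (-2 - 3600)*(117/5) = -3602*117/5 = -421434/5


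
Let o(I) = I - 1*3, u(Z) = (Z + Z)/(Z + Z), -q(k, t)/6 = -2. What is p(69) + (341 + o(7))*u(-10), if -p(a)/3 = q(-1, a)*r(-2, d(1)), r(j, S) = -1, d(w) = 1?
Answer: 381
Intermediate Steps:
q(k, t) = 12 (q(k, t) = -6*(-2) = 12)
u(Z) = 1 (u(Z) = (2*Z)/((2*Z)) = (2*Z)*(1/(2*Z)) = 1)
o(I) = -3 + I (o(I) = I - 3 = -3 + I)
p(a) = 36 (p(a) = -36*(-1) = -3*(-12) = 36)
p(69) + (341 + o(7))*u(-10) = 36 + (341 + (-3 + 7))*1 = 36 + (341 + 4)*1 = 36 + 345*1 = 36 + 345 = 381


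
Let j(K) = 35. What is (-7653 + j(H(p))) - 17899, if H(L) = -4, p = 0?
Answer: -25517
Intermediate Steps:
(-7653 + j(H(p))) - 17899 = (-7653 + 35) - 17899 = -7618 - 17899 = -25517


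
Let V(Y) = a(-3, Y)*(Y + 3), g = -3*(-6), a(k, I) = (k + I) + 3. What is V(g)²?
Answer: 142884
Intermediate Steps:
a(k, I) = 3 + I + k (a(k, I) = (I + k) + 3 = 3 + I + k)
g = 18
V(Y) = Y*(3 + Y) (V(Y) = (3 + Y - 3)*(Y + 3) = Y*(3 + Y))
V(g)² = (18*(3 + 18))² = (18*21)² = 378² = 142884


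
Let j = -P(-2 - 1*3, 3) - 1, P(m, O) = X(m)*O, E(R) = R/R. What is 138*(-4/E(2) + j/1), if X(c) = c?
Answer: 1380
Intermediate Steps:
E(R) = 1
P(m, O) = O*m (P(m, O) = m*O = O*m)
j = 14 (j = -3*(-2 - 1*3) - 1 = -3*(-2 - 3) - 1 = -3*(-5) - 1 = -1*(-15) - 1 = 15 - 1 = 14)
138*(-4/E(2) + j/1) = 138*(-4/1 + 14/1) = 138*(-4*1 + 14*1) = 138*(-4 + 14) = 138*10 = 1380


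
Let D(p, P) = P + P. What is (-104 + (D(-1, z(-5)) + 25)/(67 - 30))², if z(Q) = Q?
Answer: 14691889/1369 ≈ 10732.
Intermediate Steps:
D(p, P) = 2*P
(-104 + (D(-1, z(-5)) + 25)/(67 - 30))² = (-104 + (2*(-5) + 25)/(67 - 30))² = (-104 + (-10 + 25)/37)² = (-104 + 15*(1/37))² = (-104 + 15/37)² = (-3833/37)² = 14691889/1369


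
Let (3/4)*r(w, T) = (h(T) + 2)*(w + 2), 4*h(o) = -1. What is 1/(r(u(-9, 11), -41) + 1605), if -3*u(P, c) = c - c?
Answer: 3/4829 ≈ 0.00062125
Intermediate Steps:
h(o) = -1/4 (h(o) = (1/4)*(-1) = -1/4)
u(P, c) = 0 (u(P, c) = -(c - c)/3 = -1/3*0 = 0)
r(w, T) = 14/3 + 7*w/3 (r(w, T) = 4*((-1/4 + 2)*(w + 2))/3 = 4*(7*(2 + w)/4)/3 = 4*(7/2 + 7*w/4)/3 = 14/3 + 7*w/3)
1/(r(u(-9, 11), -41) + 1605) = 1/((14/3 + (7/3)*0) + 1605) = 1/((14/3 + 0) + 1605) = 1/(14/3 + 1605) = 1/(4829/3) = 3/4829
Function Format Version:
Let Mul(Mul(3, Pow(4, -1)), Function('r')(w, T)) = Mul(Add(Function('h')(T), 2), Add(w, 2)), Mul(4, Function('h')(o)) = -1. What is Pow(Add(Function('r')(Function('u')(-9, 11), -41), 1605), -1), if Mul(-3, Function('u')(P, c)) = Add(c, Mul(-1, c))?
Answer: Rational(3, 4829) ≈ 0.00062125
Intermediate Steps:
Function('h')(o) = Rational(-1, 4) (Function('h')(o) = Mul(Rational(1, 4), -1) = Rational(-1, 4))
Function('u')(P, c) = 0 (Function('u')(P, c) = Mul(Rational(-1, 3), Add(c, Mul(-1, c))) = Mul(Rational(-1, 3), 0) = 0)
Function('r')(w, T) = Add(Rational(14, 3), Mul(Rational(7, 3), w)) (Function('r')(w, T) = Mul(Rational(4, 3), Mul(Add(Rational(-1, 4), 2), Add(w, 2))) = Mul(Rational(4, 3), Mul(Rational(7, 4), Add(2, w))) = Mul(Rational(4, 3), Add(Rational(7, 2), Mul(Rational(7, 4), w))) = Add(Rational(14, 3), Mul(Rational(7, 3), w)))
Pow(Add(Function('r')(Function('u')(-9, 11), -41), 1605), -1) = Pow(Add(Add(Rational(14, 3), Mul(Rational(7, 3), 0)), 1605), -1) = Pow(Add(Add(Rational(14, 3), 0), 1605), -1) = Pow(Add(Rational(14, 3), 1605), -1) = Pow(Rational(4829, 3), -1) = Rational(3, 4829)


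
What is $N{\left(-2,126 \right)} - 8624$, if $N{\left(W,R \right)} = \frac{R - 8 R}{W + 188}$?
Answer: $- \frac{267491}{31} \approx -8628.7$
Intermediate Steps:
$N{\left(W,R \right)} = - \frac{7 R}{188 + W}$ ($N{\left(W,R \right)} = \frac{\left(-7\right) R}{188 + W} = - \frac{7 R}{188 + W}$)
$N{\left(-2,126 \right)} - 8624 = \left(-7\right) 126 \frac{1}{188 - 2} - 8624 = \left(-7\right) 126 \cdot \frac{1}{186} - 8624 = - \frac{147}{31} - 8624 = - \frac{267491}{31}$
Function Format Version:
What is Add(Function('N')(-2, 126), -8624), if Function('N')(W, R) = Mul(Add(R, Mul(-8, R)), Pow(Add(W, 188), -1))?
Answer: Rational(-267491, 31) ≈ -8628.7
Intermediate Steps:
Function('N')(W, R) = Mul(-7, R, Pow(Add(188, W), -1)) (Function('N')(W, R) = Mul(Mul(-7, R), Pow(Add(188, W), -1)) = Mul(-7, R, Pow(Add(188, W), -1)))
Add(Function('N')(-2, 126), -8624) = Add(Mul(-7, 126, Pow(Add(188, -2), -1)), -8624) = Add(Mul(-7, 126, Pow(186, -1)), -8624) = Add(Mul(-7, 126, Rational(1, 186)), -8624) = Add(Rational(-147, 31), -8624) = Rational(-267491, 31)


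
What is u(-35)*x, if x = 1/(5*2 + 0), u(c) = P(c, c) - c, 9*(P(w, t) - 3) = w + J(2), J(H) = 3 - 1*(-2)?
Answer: 52/15 ≈ 3.4667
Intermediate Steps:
J(H) = 5 (J(H) = 3 + 2 = 5)
P(w, t) = 32/9 + w/9 (P(w, t) = 3 + (w + 5)/9 = 3 + (5 + w)/9 = 3 + (5/9 + w/9) = 32/9 + w/9)
u(c) = 32/9 - 8*c/9 (u(c) = (32/9 + c/9) - c = 32/9 - 8*c/9)
x = ⅒ (x = 1/(10 + 0) = 1/10 = ⅒ ≈ 0.10000)
u(-35)*x = (32/9 - 8/9*(-35))*(⅒) = (32/9 + 280/9)*(⅒) = (104/3)*(⅒) = 52/15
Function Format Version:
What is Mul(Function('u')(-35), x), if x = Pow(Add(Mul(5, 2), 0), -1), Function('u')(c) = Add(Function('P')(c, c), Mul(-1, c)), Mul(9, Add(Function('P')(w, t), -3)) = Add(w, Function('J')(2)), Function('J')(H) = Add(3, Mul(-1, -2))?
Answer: Rational(52, 15) ≈ 3.4667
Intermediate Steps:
Function('J')(H) = 5 (Function('J')(H) = Add(3, 2) = 5)
Function('P')(w, t) = Add(Rational(32, 9), Mul(Rational(1, 9), w)) (Function('P')(w, t) = Add(3, Mul(Rational(1, 9), Add(w, 5))) = Add(3, Mul(Rational(1, 9), Add(5, w))) = Add(3, Add(Rational(5, 9), Mul(Rational(1, 9), w))) = Add(Rational(32, 9), Mul(Rational(1, 9), w)))
Function('u')(c) = Add(Rational(32, 9), Mul(Rational(-8, 9), c)) (Function('u')(c) = Add(Add(Rational(32, 9), Mul(Rational(1, 9), c)), Mul(-1, c)) = Add(Rational(32, 9), Mul(Rational(-8, 9), c)))
x = Rational(1, 10) (x = Pow(Add(10, 0), -1) = Pow(10, -1) = Rational(1, 10) ≈ 0.10000)
Mul(Function('u')(-35), x) = Mul(Add(Rational(32, 9), Mul(Rational(-8, 9), -35)), Rational(1, 10)) = Mul(Add(Rational(32, 9), Rational(280, 9)), Rational(1, 10)) = Mul(Rational(104, 3), Rational(1, 10)) = Rational(52, 15)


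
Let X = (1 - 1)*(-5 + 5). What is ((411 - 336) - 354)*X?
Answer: 0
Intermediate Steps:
X = 0 (X = 0*0 = 0)
((411 - 336) - 354)*X = ((411 - 336) - 354)*0 = (75 - 354)*0 = -279*0 = 0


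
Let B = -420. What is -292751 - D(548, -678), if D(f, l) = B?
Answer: -292331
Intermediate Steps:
D(f, l) = -420
-292751 - D(548, -678) = -292751 - 1*(-420) = -292751 + 420 = -292331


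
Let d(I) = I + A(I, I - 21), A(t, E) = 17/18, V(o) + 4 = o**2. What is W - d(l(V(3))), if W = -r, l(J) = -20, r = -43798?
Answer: 788707/18 ≈ 43817.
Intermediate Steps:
V(o) = -4 + o**2
W = 43798 (W = -1*(-43798) = 43798)
A(t, E) = 17/18 (A(t, E) = 17*(1/18) = 17/18)
d(I) = 17/18 + I (d(I) = I + 17/18 = 17/18 + I)
W - d(l(V(3))) = 43798 - (17/18 - 20) = 43798 - 1*(-343/18) = 43798 + 343/18 = 788707/18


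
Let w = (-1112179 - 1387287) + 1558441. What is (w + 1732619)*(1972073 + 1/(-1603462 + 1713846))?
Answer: 86159191071943301/55192 ≈ 1.5611e+12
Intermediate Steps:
w = -941025 (w = -2499466 + 1558441 = -941025)
(w + 1732619)*(1972073 + 1/(-1603462 + 1713846)) = (-941025 + 1732619)*(1972073 + 1/(-1603462 + 1713846)) = 791594*(1972073 + 1/110384) = 791594*(217685306033/110384) = 86159191071943301/55192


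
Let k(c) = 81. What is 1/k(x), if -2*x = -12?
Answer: 1/81 ≈ 0.012346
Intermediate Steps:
x = 6 (x = -1/2*(-12) = 6)
1/k(x) = 1/81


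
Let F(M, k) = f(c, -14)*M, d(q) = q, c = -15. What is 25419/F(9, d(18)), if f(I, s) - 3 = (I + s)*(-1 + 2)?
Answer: -8473/78 ≈ -108.63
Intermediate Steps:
f(I, s) = 3 + I + s (f(I, s) = 3 + (I + s)*(-1 + 2) = 3 + (I + s)*1 = 3 + (I + s) = 3 + I + s)
F(M, k) = -26*M (F(M, k) = (3 - 15 - 14)*M = -26*M)
25419/F(9, d(18)) = 25419/((-26*9)) = 25419/(-234) = 25419*(-1/234) = -8473/78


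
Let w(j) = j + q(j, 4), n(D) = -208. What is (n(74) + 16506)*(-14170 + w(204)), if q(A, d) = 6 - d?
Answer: -227585272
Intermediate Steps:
w(j) = 2 + j (w(j) = j + (6 - 1*4) = j + (6 - 4) = j + 2 = 2 + j)
(n(74) + 16506)*(-14170 + w(204)) = (-208 + 16506)*(-14170 + (2 + 204)) = 16298*(-14170 + 206) = 16298*(-13964) = -227585272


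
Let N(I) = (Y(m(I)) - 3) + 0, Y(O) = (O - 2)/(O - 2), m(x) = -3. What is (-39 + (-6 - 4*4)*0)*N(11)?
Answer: 78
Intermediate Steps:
Y(O) = 1 (Y(O) = (-2 + O)/(-2 + O) = 1)
N(I) = -2 (N(I) = (1 - 3) + 0 = -2 + 0 = -2)
(-39 + (-6 - 4*4)*0)*N(11) = (-39 + (-6 - 4*4)*0)*(-2) = (-39 + (-6 - 16)*0)*(-2) = (-39 - 22*0)*(-2) = (-39 + 0)*(-2) = -39*(-2) = 78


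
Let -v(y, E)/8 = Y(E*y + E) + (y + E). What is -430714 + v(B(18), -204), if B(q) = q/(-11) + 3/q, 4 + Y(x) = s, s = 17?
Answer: -14162750/33 ≈ -4.2917e+5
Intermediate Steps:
Y(x) = 13 (Y(x) = -4 + 17 = 13)
B(q) = 3/q - q/11 (B(q) = q*(-1/11) + 3/q = -q/11 + 3/q = 3/q - q/11)
v(y, E) = -104 - 8*E - 8*y (v(y, E) = -8*(13 + (y + E)) = -8*(13 + (E + y)) = -8*(13 + E + y) = -104 - 8*E - 8*y)
-430714 + v(B(18), -204) = -430714 + (-104 - 8*(-204) - 8*(3/18 - 1/11*18)) = -430714 + (-104 + 1632 - 8*(3*(1/18) - 18/11)) = -430714 + (-104 + 1632 - 8*(⅙ - 18/11)) = -430714 + (-104 + 1632 - 8*(-97/66)) = -430714 + (-104 + 1632 + 388/33) = -430714 + 50812/33 = -14162750/33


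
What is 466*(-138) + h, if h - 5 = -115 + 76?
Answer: -64342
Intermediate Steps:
h = -34 (h = 5 + (-115 + 76) = 5 - 39 = -34)
466*(-138) + h = 466*(-138) - 34 = -64308 - 34 = -64342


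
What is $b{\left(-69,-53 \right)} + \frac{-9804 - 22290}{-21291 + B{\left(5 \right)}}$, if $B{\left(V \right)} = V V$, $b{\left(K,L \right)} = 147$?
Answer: $\frac{1579098}{10633} \approx 148.51$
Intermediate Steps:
$B{\left(V \right)} = V^{2}$
$b{\left(-69,-53 \right)} + \frac{-9804 - 22290}{-21291 + B{\left(5 \right)}} = 147 + \frac{-9804 - 22290}{-21291 + 5^{2}} = 147 - \frac{32094}{-21291 + 25} = 147 - \frac{32094}{-21266} = 147 - - \frac{16047}{10633} = 147 + \frac{16047}{10633} = \frac{1579098}{10633}$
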